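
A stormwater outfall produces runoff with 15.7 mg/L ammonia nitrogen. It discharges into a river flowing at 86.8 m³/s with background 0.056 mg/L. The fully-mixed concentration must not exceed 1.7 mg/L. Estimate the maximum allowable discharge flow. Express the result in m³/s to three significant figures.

10.2 m³/s

Mass balance at complete mixing: C_std·(Q_w + Q_r) = Q_w·C_e + Q_r·C_b.
Rearranging, Q_w = Q_r·(C_std − C_b)/(C_e − C_std) = 86.8·(1.7 − 0.056) / (15.7 − 1.7) = 10.19 m³/s.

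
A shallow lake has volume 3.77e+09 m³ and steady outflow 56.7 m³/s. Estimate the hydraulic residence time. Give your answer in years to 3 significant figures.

Q = 56.7 m³/s × 3.156e+07 s/yr = 1.789e+09 m³/yr.
Hydraulic residence time τ = V/Q = 3.77e+09/1.789e+09 = 2.107 yr.

2.11 yr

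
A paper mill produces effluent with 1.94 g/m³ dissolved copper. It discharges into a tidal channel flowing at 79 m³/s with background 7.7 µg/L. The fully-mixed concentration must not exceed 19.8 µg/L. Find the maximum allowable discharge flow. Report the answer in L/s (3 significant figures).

7.7 µg/L = 0.0077 mg/L.
19.8 µg/L = 0.0198 mg/L.
Mass balance at complete mixing: C_std·(Q_w + Q_r) = Q_w·C_e + Q_r·C_b.
Rearranging, Q_w = Q_r·(C_std − C_b)/(C_e − C_std) = 79·(0.0198 − 0.0077) / (1.94 − 0.0198) = 0.4978 m³/s.
= 497.8 L/s.

498 L/s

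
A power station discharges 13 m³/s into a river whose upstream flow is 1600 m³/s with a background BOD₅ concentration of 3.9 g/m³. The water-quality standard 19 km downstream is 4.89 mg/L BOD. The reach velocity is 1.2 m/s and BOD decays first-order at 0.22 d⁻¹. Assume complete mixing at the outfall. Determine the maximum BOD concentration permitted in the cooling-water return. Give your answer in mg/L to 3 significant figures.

152 mg/L

Travel time to the compliance point: t = 1.9e+04/1.2 = 1.583e+04 s = 0.1833 d; decay factor exp(−0.22·0.1833) = 0.9605.
So the concentration just after mixing may be at most 4.89/0.9605 = 5.091 mg/L.
Mass balance: 5.091·1613 = 13·Cₑ + 1600·3.9.
Cₑ = (8212 − 6240) / 13 = 151.7 mg/L.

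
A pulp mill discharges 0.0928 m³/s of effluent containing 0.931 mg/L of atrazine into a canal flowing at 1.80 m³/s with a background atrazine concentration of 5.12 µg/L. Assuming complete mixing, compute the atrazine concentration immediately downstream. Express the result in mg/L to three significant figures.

0.0505 mg/L

5.12 µg/L = 0.00512 mg/L.
By mass balance at complete mixing, C = (0.0928·0.931 + 1.8·0.00512) / (0.0928 + 1.8) = 0.09561/1.893 = 0.05051 mg/L.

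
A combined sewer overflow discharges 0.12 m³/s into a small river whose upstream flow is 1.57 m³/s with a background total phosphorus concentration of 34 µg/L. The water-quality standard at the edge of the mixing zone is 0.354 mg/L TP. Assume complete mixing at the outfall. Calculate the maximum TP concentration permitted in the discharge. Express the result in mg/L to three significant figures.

34 µg/L = 0.034 mg/L.
Mass balance: 0.354·1.69 = 0.12·Cₑ + 1.57·0.034.
Cₑ = (0.5983 − 0.05338) / 0.12 = 4.541 mg/L.

4.54 mg/L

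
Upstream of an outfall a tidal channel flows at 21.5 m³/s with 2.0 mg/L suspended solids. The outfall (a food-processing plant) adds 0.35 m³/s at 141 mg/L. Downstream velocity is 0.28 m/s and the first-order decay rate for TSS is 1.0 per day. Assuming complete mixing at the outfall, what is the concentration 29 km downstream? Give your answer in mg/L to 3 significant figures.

1.27 mg/L

After complete mixing, C₀ = (0.35·141 + 21.5·2) / 21.85 = 4.227 mg/L.
Travel time t = 2.9e+04 m / 0.28 m/s = 1.036e+05 s = 1.199 d.
C = 4.227·exp(−1.0·1.199) = 4.227·0.3016 = 1.275 mg/L.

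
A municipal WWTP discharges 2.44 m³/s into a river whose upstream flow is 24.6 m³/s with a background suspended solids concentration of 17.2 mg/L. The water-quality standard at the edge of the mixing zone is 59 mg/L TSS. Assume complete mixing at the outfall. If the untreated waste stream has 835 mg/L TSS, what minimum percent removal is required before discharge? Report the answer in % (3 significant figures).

Mass balance: 59·27.04 = 2.44·Cₑ + 24.6·17.2.
Cₑ = (1595 − 423.1) / 2.44 = 480.4 mg/L.
Required removal = 1 − 480.4/835 = 42.46 %.

42.5 %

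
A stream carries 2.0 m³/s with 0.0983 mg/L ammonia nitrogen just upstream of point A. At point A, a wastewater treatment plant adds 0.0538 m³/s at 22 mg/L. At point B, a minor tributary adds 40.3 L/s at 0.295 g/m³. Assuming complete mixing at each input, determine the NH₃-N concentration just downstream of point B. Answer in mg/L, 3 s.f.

After input A: C = (2·0.0983 + 0.0538·22) / 2.054 = 0.672 mg/L.
40.3 L/s = 0.0403 m³/s.
After input B: C = (2.054·0.672 + 0.0403·0.295) / 2.094 = 0.6648 mg/L.

0.665 mg/L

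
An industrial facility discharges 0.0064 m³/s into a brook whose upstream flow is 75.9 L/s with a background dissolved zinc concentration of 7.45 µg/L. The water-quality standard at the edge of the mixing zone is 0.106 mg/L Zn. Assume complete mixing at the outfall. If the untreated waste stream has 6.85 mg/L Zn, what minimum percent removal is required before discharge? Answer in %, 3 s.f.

81.4 %

75.9 L/s = 0.0759 m³/s.
7.45 µg/L = 0.00745 mg/L.
Mass balance: 0.106·0.0823 = 0.0064·Cₑ + 0.0759·0.00745.
Cₑ = (0.008724 − 0.0005655) / 0.0064 = 1.275 mg/L.
Required removal = 1 − 1.275/6.85 = 81.39 %.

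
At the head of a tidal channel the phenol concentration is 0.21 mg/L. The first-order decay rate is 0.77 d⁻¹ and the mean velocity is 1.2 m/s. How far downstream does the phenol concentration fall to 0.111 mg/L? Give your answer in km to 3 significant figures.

85.8 km

From C = C₀·e^(−kt), t = ln(C₀/C)/k = ln(0.21/0.111)/0.77 = 0.6376/0.77 = 0.828 d.
Distance = v·t = 1.2 m/s × 7.154e+04 s = 8.585e+04 m = 85.85 km.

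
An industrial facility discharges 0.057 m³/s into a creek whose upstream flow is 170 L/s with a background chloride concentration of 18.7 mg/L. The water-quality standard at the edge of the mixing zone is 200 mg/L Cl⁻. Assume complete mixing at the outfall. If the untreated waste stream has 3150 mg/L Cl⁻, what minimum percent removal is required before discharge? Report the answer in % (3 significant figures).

76.5 %

170 L/s = 0.17 m³/s.
Mass balance: 200·0.227 = 0.057·Cₑ + 0.17·18.7.
Cₑ = (45.4 − 3.179) / 0.057 = 740.7 mg/L.
Required removal = 1 − 740.7/3150 = 76.49 %.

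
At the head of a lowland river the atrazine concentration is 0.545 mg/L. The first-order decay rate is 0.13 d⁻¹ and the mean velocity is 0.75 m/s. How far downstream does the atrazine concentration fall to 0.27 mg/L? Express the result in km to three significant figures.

350 km

From C = C₀·e^(−kt), t = ln(C₀/C)/k = ln(0.545/0.27)/0.13 = 0.7024/0.13 = 5.403 d.
Distance = v·t = 0.75 m/s × 4.668e+05 s = 3.501e+05 m = 350.1 km.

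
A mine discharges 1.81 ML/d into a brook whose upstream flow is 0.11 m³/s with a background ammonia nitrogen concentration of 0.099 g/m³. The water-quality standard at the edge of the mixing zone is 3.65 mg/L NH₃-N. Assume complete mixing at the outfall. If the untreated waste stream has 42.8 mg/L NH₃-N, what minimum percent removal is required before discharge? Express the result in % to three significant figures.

47.9 %

1.81 ML/d = 0.02095 m³/s.
Mass balance: 3.65·0.1309 = 0.02095·Cₑ + 0.11·0.099.
Cₑ = (0.478 − 0.01089) / 0.02095 = 22.3 mg/L.
Required removal = 1 − 22.3/42.8 = 47.91 %.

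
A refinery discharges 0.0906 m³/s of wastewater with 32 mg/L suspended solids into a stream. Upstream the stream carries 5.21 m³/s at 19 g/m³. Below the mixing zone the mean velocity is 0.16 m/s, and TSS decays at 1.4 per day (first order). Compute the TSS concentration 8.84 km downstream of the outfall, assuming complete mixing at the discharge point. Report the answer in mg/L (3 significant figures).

7.85 mg/L

After complete mixing, C₀ = (0.0906·32 + 5.21·19) / 5.301 = 19.22 mg/L.
Travel time t = 8840 m / 0.16 m/s = 5.525e+04 s = 0.6395 d.
C = 19.22·exp(−1.4·0.6395) = 19.22·0.4085 = 7.852 mg/L.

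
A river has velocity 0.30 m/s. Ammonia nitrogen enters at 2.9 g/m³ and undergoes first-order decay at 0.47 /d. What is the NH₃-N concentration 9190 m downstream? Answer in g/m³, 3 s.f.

Travel time t = 9190 m / 0.30 m/s = 9190/0.30 = 3.063e+04 s = 0.3546 d.
First-order decay: C = 2.9·exp(−0.47·0.3546) = 2.9·0.8465 = 2.455 g/m³.

2.45 g/m³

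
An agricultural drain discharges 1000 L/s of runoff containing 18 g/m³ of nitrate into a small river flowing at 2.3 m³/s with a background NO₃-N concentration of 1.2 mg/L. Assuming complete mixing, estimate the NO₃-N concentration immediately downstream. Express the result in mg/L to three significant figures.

1000 L/s = 1 m³/s.
Conservation of mass across the mixing zone: C = (1·18 + 2.3·1.2) / (1 + 2.3) = 20.76/3.3 = 6.291 mg/L.

6.29 mg/L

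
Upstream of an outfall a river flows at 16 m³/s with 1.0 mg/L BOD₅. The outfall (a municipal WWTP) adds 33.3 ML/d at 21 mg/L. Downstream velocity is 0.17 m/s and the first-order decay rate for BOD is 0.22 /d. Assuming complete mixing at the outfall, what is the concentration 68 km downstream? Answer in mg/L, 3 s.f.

0.531 mg/L

33.3 ML/d = 0.3854 m³/s.
After complete mixing, C₀ = (0.3854·21 + 16·1) / 16.39 = 1.47 mg/L.
Travel time t = 6.8e+04 m / 0.17 m/s = 4e+05 s = 4.63 d.
C = 1.47·exp(−0.22·4.63) = 1.47·0.3611 = 0.531 mg/L.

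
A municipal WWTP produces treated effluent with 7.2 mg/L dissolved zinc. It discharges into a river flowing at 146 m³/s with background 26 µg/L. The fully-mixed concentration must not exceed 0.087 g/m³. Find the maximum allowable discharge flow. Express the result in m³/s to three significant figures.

1.25 m³/s

26 µg/L = 0.026 mg/L.
Mass balance at complete mixing: C_std·(Q_w + Q_r) = Q_w·C_e + Q_r·C_b.
Rearranging, Q_w = Q_r·(C_std − C_b)/(C_e − C_std) = 146·(0.087 − 0.026) / (7.2 − 0.087) = 1.252 m³/s.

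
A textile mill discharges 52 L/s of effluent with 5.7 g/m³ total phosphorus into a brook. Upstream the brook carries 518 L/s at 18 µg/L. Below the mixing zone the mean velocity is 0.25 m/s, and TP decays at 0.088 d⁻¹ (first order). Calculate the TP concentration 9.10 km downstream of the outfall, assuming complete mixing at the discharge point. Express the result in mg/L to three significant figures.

52 L/s = 0.052 m³/s.
518 L/s = 0.518 m³/s.
18 µg/L = 0.018 mg/L.
After complete mixing, C₀ = (0.052·5.7 + 0.518·0.018) / 0.57 = 0.5364 mg/L.
Travel time t = 9100 m / 0.25 m/s = 3.64e+04 s = 0.4213 d.
C = 0.5364·exp(−0.088·0.4213) = 0.5364·0.9636 = 0.5168 mg/L.

0.517 mg/L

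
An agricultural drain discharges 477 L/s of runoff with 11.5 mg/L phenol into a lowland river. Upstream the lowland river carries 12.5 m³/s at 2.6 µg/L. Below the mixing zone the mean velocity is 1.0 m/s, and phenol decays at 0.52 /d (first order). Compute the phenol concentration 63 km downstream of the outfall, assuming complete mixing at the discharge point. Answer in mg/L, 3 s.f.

477 L/s = 0.477 m³/s.
2.6 µg/L = 0.0026 mg/L.
After complete mixing, C₀ = (0.477·11.5 + 12.5·0.0026) / 12.98 = 0.4252 mg/L.
Travel time t = 6.3e+04 m / 1.0 m/s = 6.3e+04 s = 0.7292 d.
C = 0.4252·exp(−0.52·0.7292) = 0.4252·0.6844 = 0.291 mg/L.

0.291 mg/L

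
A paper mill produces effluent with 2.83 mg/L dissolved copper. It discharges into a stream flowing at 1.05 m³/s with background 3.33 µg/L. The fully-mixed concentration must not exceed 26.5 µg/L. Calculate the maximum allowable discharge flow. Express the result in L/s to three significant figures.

8.68 L/s

3.33 µg/L = 0.00333 mg/L.
26.5 µg/L = 0.0265 mg/L.
Mass balance at complete mixing: C_std·(Q_w + Q_r) = Q_w·C_e + Q_r·C_b.
Rearranging, Q_w = Q_r·(C_std − C_b)/(C_e − C_std) = 1.05·(0.0265 − 0.00333) / (2.83 − 0.0265) = 0.008678 m³/s.
= 8.678 L/s.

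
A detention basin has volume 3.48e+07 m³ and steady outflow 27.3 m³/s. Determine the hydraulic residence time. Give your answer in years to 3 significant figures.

Q = 27.3 m³/s × 3.156e+07 s/yr = 8.615e+08 m³/yr.
Hydraulic residence time τ = V/Q = 3.48e+07/8.615e+08 = 0.04039 yr.

0.0404 yr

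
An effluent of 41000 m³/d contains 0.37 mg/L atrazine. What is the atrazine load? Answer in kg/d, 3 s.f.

41000 m³/d = 0.4745 m³/s.
Mass flux = Q·C = 0.4745 m³/s × 0.37 g/m³ = 0.1756 g/s.
= 0.1756 g/s × 86.4 = 15.17 kg/d.

15.2 kg/d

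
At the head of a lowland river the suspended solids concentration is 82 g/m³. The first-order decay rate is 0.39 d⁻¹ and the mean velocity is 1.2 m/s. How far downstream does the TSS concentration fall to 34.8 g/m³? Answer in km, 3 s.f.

From C = C₀·e^(−kt), t = ln(C₀/C)/k = ln(82/34.8)/0.39 = 0.8571/0.39 = 2.198 d.
Distance = v·t = 1.2 m/s × 1.899e+05 s = 2.279e+05 m = 227.9 km.

228 km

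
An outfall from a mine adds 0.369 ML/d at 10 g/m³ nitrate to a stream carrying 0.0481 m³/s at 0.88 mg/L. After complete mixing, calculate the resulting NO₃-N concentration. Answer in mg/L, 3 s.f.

1.62 mg/L

0.369 ML/d = 0.004271 m³/s.
By mass balance at complete mixing, C = (0.004271·10 + 0.0481·0.88) / (0.004271 + 0.0481) = 0.08504/0.05237 = 1.624 mg/L.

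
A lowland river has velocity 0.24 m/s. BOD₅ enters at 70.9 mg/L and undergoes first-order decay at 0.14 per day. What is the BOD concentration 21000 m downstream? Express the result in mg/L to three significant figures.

Travel time t = 21000 m / 0.24 m/s = 2.1e+04/0.24 = 8.75e+04 s = 1.013 d.
First-order decay: C = 70.9·exp(−0.14·1.013) = 70.9·0.8678 = 61.53 mg/L.

61.5 mg/L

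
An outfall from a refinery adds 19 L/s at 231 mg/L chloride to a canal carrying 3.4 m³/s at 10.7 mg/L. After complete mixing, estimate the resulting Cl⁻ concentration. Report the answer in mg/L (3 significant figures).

11.9 mg/L

19 L/s = 0.019 m³/s.
By mass balance at complete mixing, C = (0.019·231 + 3.4·10.7) / (0.019 + 3.4) = 40.77/3.419 = 11.92 mg/L.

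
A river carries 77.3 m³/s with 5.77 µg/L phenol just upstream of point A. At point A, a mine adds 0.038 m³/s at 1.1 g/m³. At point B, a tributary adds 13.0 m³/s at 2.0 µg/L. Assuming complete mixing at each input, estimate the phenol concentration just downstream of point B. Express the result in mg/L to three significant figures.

0.00569 mg/L

5.77 µg/L = 0.00577 mg/L.
After input A: C = (77.3·0.00577 + 0.038·1.1) / 77.34 = 0.006308 mg/L.
2.0 µg/L = 0.002 mg/L.
After input B: C = (77.34·0.006308 + 13·0.002) / 90.34 = 0.005688 mg/L.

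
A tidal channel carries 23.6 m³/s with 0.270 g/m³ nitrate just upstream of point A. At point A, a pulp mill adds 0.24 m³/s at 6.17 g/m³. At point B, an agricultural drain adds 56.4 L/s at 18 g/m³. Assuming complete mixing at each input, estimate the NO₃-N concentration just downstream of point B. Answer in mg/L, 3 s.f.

After input A: C = (23.6·0.27 + 0.24·6.17) / 23.84 = 0.3294 mg/L.
56.4 L/s = 0.0564 m³/s.
After input B: C = (23.84·0.3294 + 0.0564·18) / 23.9 = 0.3711 mg/L.

0.371 mg/L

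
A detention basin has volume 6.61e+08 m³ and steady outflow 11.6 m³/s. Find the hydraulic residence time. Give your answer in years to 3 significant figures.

Q = 11.6 m³/s × 3.156e+07 s/yr = 3.661e+08 m³/yr.
Hydraulic residence time τ = V/Q = 6.61e+08/3.661e+08 = 1.806 yr.

1.81 yr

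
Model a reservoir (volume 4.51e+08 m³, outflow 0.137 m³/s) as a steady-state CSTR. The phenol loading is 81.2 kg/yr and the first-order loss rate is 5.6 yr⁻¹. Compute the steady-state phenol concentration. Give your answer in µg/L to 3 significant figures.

Outflow Q = 0.137 m³/s × 3.156e+07 s/yr = 4.323e+06 m³/yr.
Steady-state CSTR mass balance: W = Q·C + k·V·C, so C = W/(Q + kV).
Q + kV = 4.323e+06 + 5.6·4.51e+08 = 2.53e+09 m³/yr.
C = 81.2/2.53e+09 = 3.21e-08 kg/m³ = 3.21e-05 mg/L = 0.0321 µg/L.

0.0321 µg/L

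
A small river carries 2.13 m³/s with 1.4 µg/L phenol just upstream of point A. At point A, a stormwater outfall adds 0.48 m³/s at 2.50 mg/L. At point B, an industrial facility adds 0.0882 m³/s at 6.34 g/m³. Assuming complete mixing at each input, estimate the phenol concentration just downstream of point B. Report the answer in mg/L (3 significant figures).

0.653 mg/L

1.4 µg/L = 0.0014 mg/L.
After input A: C = (2.13·0.0014 + 0.48·2.5) / 2.61 = 0.4609 mg/L.
After input B: C = (2.61·0.4609 + 0.0882·6.34) / 2.698 = 0.6531 mg/L.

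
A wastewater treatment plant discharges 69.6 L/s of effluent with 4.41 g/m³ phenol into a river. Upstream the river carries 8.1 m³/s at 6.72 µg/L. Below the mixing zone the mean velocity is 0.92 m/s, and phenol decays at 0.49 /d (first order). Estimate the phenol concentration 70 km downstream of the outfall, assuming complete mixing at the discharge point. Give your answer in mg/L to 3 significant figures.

0.0287 mg/L

69.6 L/s = 0.0696 m³/s.
6.72 µg/L = 0.00672 mg/L.
After complete mixing, C₀ = (0.0696·4.41 + 8.1·0.00672) / 8.17 = 0.04423 mg/L.
Travel time t = 7e+04 m / 0.92 m/s = 7.609e+04 s = 0.8806 d.
C = 0.04423·exp(−0.49·0.8806) = 0.04423·0.6495 = 0.02873 mg/L.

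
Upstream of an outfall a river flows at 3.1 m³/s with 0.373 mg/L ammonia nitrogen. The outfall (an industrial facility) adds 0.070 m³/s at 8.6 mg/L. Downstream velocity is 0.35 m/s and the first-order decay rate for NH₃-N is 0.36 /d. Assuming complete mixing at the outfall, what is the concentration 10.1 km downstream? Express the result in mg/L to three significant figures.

0.492 mg/L

After complete mixing, C₀ = (0.07·8.6 + 3.1·0.373) / 3.17 = 0.5547 mg/L.
Travel time t = 1.01e+04 m / 0.35 m/s = 2.886e+04 s = 0.334 d.
C = 0.5547·exp(−0.36·0.334) = 0.5547·0.8867 = 0.4918 mg/L.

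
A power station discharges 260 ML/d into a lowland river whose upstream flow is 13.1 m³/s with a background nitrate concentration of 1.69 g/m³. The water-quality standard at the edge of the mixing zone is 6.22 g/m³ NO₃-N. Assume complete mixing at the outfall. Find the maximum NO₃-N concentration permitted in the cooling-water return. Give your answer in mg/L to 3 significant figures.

260 ML/d = 3.009 m³/s.
Mass balance: 6.22·16.11 = 3.009·Cₑ + 13.1·1.69.
Cₑ = (100.2 − 22.14) / 3.009 = 25.94 mg/L.

25.9 mg/L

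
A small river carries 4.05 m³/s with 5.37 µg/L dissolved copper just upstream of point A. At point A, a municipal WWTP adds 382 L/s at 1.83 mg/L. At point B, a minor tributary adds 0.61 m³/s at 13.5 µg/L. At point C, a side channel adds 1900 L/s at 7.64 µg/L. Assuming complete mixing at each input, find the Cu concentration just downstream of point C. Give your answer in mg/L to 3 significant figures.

0.107 mg/L

5.37 µg/L = 0.00537 mg/L.
382 L/s = 0.382 m³/s.
After input A: C = (4.05·0.00537 + 0.382·1.83) / 4.432 = 0.1626 mg/L.
13.5 µg/L = 0.0135 mg/L.
After input B: C = (4.432·0.1626 + 0.61·0.0135) / 5.042 = 0.1446 mg/L.
1900 L/s = 1.9 m³/s.
7.64 µg/L = 0.00764 mg/L.
After input C: C = (5.042·0.1446 + 1.9·0.00764) / 6.942 = 0.1071 mg/L.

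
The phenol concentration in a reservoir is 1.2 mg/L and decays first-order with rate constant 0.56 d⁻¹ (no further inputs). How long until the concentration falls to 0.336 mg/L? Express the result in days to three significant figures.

t = ln(C₀/C)/k = ln(1.2/0.336)/0.56 = 1.273/0.56 = 2.273 d.

2.27 d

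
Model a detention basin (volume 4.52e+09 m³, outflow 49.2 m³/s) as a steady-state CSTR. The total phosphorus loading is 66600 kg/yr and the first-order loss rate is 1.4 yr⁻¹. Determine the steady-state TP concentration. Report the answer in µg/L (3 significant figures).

Outflow Q = 49.2 m³/s × 3.156e+07 s/yr = 1.553e+09 m³/yr.
Steady-state CSTR mass balance: W = Q·C + k·V·C, so C = W/(Q + kV).
Q + kV = 1.553e+09 + 1.4·4.52e+09 = 7.881e+09 m³/yr.
C = 66600/7.881e+09 = 8.451e-06 kg/m³ = 0.008451 mg/L = 8.451 µg/L.

8.45 µg/L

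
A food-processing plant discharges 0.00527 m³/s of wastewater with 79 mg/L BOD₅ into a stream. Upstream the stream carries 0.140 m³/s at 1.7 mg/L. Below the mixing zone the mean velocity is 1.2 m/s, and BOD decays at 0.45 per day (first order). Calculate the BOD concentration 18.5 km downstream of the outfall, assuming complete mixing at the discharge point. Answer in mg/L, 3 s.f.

4.16 mg/L

After complete mixing, C₀ = (0.00527·79 + 0.14·1.7) / 0.1453 = 4.504 mg/L.
Travel time t = 1.85e+04 m / 1.2 m/s = 1.542e+04 s = 0.1784 d.
C = 4.504·exp(−0.45·0.1784) = 4.504·0.9228 = 4.157 mg/L.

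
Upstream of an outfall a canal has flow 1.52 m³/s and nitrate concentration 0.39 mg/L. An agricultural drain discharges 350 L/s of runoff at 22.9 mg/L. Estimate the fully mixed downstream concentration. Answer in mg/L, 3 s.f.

350 L/s = 0.35 m³/s.
Conservation of mass across the mixing zone: C = (0.35·22.9 + 1.52·0.39) / (0.35 + 1.52) = 8.608/1.87 = 4.603 mg/L.

4.60 mg/L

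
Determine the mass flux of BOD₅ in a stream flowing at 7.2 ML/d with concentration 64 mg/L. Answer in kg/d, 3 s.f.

461 kg/d

7.2 ML/d = 0.08333 m³/s.
Mass flux = Q·C = 0.08333 m³/s × 64 g/m³ = 5.333 g/s.
= 5.333 g/s × 86.4 = 460.8 kg/d.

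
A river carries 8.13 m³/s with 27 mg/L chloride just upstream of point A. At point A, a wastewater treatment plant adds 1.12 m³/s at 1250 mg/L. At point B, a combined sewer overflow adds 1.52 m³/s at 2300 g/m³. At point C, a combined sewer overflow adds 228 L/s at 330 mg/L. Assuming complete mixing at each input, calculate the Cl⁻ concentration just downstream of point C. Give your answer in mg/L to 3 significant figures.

After input A: C = (8.13·27 + 1.12·1250) / 9.25 = 175.1 mg/L.
After input B: C = (9.25·175.1 + 1.52·2300) / 10.77 = 475 mg/L.
228 L/s = 0.228 m³/s.
After input C: C = (10.77·475 + 0.228·330) / 11 = 472 mg/L.

472 mg/L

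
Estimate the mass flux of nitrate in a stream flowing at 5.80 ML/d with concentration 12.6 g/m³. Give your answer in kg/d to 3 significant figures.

73.1 kg/d

5.80 ML/d = 0.06713 m³/s.
Mass flux = Q·C = 0.06713 m³/s × 12.6 g/m³ = 0.8458 g/s.
= 0.8458 g/s × 86.4 = 73.08 kg/d.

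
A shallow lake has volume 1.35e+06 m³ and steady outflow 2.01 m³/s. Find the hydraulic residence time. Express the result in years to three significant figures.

Q = 2.01 m³/s × 3.156e+07 s/yr = 6.343e+07 m³/yr.
Hydraulic residence time τ = V/Q = 1.35e+06/6.343e+07 = 0.02128 yr.

0.0213 yr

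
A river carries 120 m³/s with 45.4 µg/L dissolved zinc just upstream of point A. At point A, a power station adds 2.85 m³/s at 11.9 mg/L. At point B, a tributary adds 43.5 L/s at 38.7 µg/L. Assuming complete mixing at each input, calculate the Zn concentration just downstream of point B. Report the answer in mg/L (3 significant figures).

45.4 µg/L = 0.0454 mg/L.
After input A: C = (120·0.0454 + 2.85·11.9) / 122.8 = 0.3204 mg/L.
43.5 L/s = 0.0435 m³/s.
38.7 µg/L = 0.0387 mg/L.
After input B: C = (122.8·0.3204 + 0.0435·0.0387) / 122.9 = 0.3203 mg/L.

0.320 mg/L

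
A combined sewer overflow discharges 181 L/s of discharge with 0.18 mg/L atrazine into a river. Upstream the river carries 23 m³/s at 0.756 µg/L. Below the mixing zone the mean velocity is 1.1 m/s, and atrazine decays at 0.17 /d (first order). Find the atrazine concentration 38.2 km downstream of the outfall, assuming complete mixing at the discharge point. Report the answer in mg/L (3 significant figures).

0.00201 mg/L

181 L/s = 0.181 m³/s.
0.756 µg/L = 0.000756 mg/L.
After complete mixing, C₀ = (0.181·0.18 + 23·0.000756) / 23.18 = 0.002156 mg/L.
Travel time t = 3.82e+04 m / 1.1 m/s = 3.473e+04 s = 0.4019 d.
C = 0.002156·exp(−0.17·0.4019) = 0.002156·0.934 = 0.002013 mg/L.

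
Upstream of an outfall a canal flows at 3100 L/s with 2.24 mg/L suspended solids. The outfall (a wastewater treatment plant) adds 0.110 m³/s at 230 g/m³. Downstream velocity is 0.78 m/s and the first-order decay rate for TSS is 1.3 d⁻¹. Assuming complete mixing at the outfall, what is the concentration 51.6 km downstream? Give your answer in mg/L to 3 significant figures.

3.71 mg/L

3100 L/s = 3.1 m³/s.
After complete mixing, C₀ = (0.11·230 + 3.1·2.24) / 3.21 = 10.04 mg/L.
Travel time t = 5.16e+04 m / 0.78 m/s = 6.615e+04 s = 0.7657 d.
C = 10.04·exp(−1.3·0.7657) = 10.04·0.3696 = 3.712 mg/L.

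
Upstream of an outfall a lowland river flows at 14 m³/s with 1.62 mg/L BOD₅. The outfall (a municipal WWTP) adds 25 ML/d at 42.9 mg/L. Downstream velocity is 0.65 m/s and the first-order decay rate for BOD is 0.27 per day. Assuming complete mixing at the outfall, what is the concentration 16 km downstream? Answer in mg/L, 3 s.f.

2.27 mg/L

25 ML/d = 0.2894 m³/s.
After complete mixing, C₀ = (0.2894·42.9 + 14·1.62) / 14.29 = 2.456 mg/L.
Travel time t = 1.6e+04 m / 0.65 m/s = 2.462e+04 s = 0.2849 d.
C = 2.456·exp(−0.27·0.2849) = 2.456·0.926 = 2.274 mg/L.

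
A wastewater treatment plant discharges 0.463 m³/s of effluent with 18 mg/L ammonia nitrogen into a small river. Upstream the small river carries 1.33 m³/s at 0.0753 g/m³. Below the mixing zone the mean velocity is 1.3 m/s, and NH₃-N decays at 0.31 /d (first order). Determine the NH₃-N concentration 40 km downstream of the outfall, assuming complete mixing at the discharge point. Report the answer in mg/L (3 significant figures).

After complete mixing, C₀ = (0.463·18 + 1.33·0.0753) / 1.793 = 4.704 mg/L.
Travel time t = 4e+04 m / 1.3 m/s = 3.077e+04 s = 0.3561 d.
C = 4.704·exp(−0.31·0.3561) = 4.704·0.8955 = 4.212 mg/L.

4.21 mg/L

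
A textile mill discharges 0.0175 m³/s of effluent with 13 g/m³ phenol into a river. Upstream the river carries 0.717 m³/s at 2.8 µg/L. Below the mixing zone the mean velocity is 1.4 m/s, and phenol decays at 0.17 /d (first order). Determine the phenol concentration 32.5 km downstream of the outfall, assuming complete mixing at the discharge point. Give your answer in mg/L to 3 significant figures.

0.299 mg/L

2.8 µg/L = 0.0028 mg/L.
After complete mixing, C₀ = (0.0175·13 + 0.717·0.0028) / 0.7345 = 0.3125 mg/L.
Travel time t = 3.25e+04 m / 1.4 m/s = 2.321e+04 s = 0.2687 d.
C = 0.3125·exp(−0.17·0.2687) = 0.3125·0.9554 = 0.2985 mg/L.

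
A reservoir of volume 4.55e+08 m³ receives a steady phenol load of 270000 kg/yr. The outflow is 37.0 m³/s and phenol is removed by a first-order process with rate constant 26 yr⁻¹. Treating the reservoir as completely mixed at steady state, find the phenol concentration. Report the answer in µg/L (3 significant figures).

20.8 µg/L

Outflow Q = 37.0 m³/s × 3.156e+07 s/yr = 1.168e+09 m³/yr.
Steady-state CSTR mass balance: W = Q·C + k·V·C, so C = W/(Q + kV).
Q + kV = 1.168e+09 + 26·4.55e+08 = 1.3e+10 m³/yr.
C = 270000/1.3e+10 = 2.077e-05 kg/m³ = 0.02077 mg/L = 20.77 µg/L.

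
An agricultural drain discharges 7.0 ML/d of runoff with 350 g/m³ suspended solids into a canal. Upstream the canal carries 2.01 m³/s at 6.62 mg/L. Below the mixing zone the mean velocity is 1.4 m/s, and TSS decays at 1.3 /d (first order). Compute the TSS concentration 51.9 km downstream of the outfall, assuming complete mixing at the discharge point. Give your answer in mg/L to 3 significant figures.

7.0 ML/d = 0.08102 m³/s.
After complete mixing, C₀ = (0.08102·350 + 2.01·6.62) / 2.091 = 19.92 mg/L.
Travel time t = 5.19e+04 m / 1.4 m/s = 3.707e+04 s = 0.4291 d.
C = 19.92·exp(−1.3·0.4291) = 19.92·0.5725 = 11.41 mg/L.

11.4 mg/L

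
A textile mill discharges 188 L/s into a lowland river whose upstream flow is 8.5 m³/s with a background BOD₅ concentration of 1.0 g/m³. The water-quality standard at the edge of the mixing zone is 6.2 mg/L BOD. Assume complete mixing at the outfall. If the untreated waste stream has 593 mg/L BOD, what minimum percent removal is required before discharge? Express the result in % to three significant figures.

59.3 %

188 L/s = 0.188 m³/s.
Mass balance: 6.2·8.688 = 0.188·Cₑ + 8.5·1.
Cₑ = (53.87 − 8.5) / 0.188 = 241.3 mg/L.
Required removal = 1 − 241.3/593 = 59.31 %.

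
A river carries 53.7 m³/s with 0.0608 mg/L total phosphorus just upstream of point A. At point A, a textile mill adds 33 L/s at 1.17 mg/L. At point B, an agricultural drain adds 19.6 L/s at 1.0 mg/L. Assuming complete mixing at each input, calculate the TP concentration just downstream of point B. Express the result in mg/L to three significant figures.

33 L/s = 0.033 m³/s.
After input A: C = (53.7·0.0608 + 0.033·1.17) / 53.73 = 0.06148 mg/L.
19.6 L/s = 0.0196 m³/s.
After input B: C = (53.73·0.06148 + 0.0196·1) / 53.75 = 0.06182 mg/L.

0.0618 mg/L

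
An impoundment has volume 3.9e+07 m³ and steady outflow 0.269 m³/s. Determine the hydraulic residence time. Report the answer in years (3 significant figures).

4.59 yr

Q = 0.269 m³/s × 3.156e+07 s/yr = 8.489e+06 m³/yr.
Hydraulic residence time τ = V/Q = 3.9e+07/8.489e+06 = 4.594 yr.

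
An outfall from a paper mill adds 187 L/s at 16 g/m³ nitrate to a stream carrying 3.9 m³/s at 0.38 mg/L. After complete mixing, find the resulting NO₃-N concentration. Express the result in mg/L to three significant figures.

187 L/s = 0.187 m³/s.
Flow-weighted mixing gives C = (0.187·16 + 3.9·0.38) / (0.187 + 3.9) = 4.474/4.087 = 1.095 mg/L.

1.09 mg/L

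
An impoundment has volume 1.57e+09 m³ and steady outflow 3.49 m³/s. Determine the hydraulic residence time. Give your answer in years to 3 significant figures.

Q = 3.49 m³/s × 3.156e+07 s/yr = 1.101e+08 m³/yr.
Hydraulic residence time τ = V/Q = 1.57e+09/1.101e+08 = 14.26 yr.

14.3 yr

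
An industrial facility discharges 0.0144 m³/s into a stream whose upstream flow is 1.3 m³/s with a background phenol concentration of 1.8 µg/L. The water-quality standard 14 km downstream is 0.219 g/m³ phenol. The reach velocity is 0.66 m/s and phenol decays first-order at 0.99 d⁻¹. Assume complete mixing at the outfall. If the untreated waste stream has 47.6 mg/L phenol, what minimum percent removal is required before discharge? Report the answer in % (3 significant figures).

1.8 µg/L = 0.0018 mg/L.
Travel time to the compliance point: t = 1.4e+04/0.66 = 2.121e+04 s = 0.2455 d; decay factor exp(−0.99·0.2455) = 0.7842.
So the concentration just after mixing may be at most 0.219/0.7842 = 0.2793 mg/L.
Mass balance: 0.2793·1.314 = 0.0144·Cₑ + 1.3·0.0018.
Cₑ = (0.3671 − 0.00234) / 0.0144 = 25.33 mg/L.
Required removal = 1 − 25.33/47.6 = 46.79 %.

46.8 %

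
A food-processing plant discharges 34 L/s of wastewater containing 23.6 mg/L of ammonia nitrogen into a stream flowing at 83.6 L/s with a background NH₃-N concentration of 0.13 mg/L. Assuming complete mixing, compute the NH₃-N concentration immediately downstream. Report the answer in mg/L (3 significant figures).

6.92 mg/L

34 L/s = 0.034 m³/s.
83.6 L/s = 0.0836 m³/s.
Conservation of mass across the mixing zone: C = (0.034·23.6 + 0.0836·0.13) / (0.034 + 0.0836) = 0.8133/0.1176 = 6.916 mg/L.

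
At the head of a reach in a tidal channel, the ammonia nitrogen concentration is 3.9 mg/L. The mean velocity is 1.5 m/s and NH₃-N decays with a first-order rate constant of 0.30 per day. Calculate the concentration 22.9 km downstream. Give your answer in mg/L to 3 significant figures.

Travel time t = 22.9 km / 1.5 m/s = 2.29e+04/1.5 = 1.527e+04 s = 0.1767 d.
First-order decay: C = 3.9·exp(−0.30·0.1767) = 3.9·0.9484 = 3.699 mg/L.

3.70 mg/L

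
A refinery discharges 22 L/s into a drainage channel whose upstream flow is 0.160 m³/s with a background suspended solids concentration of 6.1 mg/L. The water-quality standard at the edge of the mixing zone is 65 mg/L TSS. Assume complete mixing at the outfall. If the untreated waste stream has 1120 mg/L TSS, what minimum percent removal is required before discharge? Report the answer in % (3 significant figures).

55.9 %

22 L/s = 0.022 m³/s.
Mass balance: 65·0.182 = 0.022·Cₑ + 0.16·6.1.
Cₑ = (11.83 − 0.976) / 0.022 = 493.4 mg/L.
Required removal = 1 − 493.4/1120 = 55.95 %.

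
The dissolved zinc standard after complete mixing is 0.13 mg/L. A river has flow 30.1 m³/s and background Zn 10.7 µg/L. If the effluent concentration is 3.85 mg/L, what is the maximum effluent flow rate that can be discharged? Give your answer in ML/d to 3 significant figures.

10.7 µg/L = 0.0107 mg/L.
Mass balance at complete mixing: C_std·(Q_w + Q_r) = Q_w·C_e + Q_r·C_b.
Rearranging, Q_w = Q_r·(C_std − C_b)/(C_e − C_std) = 30.1·(0.13 − 0.0107) / (3.85 − 0.13) = 0.9653 m³/s.
= 83.4 ML/d.

83.4 ML/d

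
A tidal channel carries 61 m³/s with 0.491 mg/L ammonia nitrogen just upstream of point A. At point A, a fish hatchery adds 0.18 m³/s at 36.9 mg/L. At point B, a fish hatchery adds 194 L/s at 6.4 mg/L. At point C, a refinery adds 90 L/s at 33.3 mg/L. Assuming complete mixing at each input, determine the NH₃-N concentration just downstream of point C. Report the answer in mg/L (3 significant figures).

0.664 mg/L

After input A: C = (61·0.491 + 0.18·36.9) / 61.18 = 0.5981 mg/L.
194 L/s = 0.194 m³/s.
After input B: C = (61.18·0.5981 + 0.194·6.4) / 61.37 = 0.6165 mg/L.
90 L/s = 0.09 m³/s.
After input C: C = (61.37·0.6165 + 0.09·33.3) / 61.46 = 0.6643 mg/L.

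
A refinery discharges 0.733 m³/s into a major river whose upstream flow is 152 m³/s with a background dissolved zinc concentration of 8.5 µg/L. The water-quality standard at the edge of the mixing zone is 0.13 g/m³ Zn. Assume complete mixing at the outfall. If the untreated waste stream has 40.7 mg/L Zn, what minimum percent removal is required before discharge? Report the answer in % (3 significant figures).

8.5 µg/L = 0.0085 mg/L.
Mass balance: 0.13·152.7 = 0.733·Cₑ + 152·0.0085.
Cₑ = (19.86 − 1.292) / 0.733 = 25.33 mg/L.
Required removal = 1 − 25.33/40.7 = 37.78 %.

37.8 %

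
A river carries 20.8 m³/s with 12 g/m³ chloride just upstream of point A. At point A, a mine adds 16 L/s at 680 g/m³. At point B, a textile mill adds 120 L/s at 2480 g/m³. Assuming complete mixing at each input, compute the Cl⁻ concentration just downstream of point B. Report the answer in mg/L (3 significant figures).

26.7 mg/L

16 L/s = 0.016 m³/s.
After input A: C = (20.8·12 + 0.016·680) / 20.82 = 12.51 mg/L.
120 L/s = 0.12 m³/s.
After input B: C = (20.82·12.51 + 0.12·2480) / 20.94 = 26.66 mg/L.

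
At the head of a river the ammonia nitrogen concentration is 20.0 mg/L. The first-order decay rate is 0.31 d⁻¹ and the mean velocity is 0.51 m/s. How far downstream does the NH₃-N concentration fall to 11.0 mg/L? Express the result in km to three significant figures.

85.0 km

From C = C₀·e^(−kt), t = ln(C₀/C)/k = ln(20.0/11.0)/0.31 = 0.5978/0.31 = 1.929 d.
Distance = v·t = 0.51 m/s × 1.666e+05 s = 8.498e+04 m = 84.98 km.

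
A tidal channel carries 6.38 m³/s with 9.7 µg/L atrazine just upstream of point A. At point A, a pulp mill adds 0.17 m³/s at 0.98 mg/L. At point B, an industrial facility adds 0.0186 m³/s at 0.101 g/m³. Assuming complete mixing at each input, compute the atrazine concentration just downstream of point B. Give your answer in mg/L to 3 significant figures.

0.0351 mg/L

9.7 µg/L = 0.0097 mg/L.
After input A: C = (6.38·0.0097 + 0.17·0.98) / 6.55 = 0.03488 mg/L.
After input B: C = (6.55·0.03488 + 0.0186·0.101) / 6.569 = 0.03507 mg/L.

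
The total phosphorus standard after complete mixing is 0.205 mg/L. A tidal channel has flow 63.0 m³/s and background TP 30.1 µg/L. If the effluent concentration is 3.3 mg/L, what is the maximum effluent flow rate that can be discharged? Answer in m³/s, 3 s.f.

3.56 m³/s

30.1 µg/L = 0.0301 mg/L.
Mass balance at complete mixing: C_std·(Q_w + Q_r) = Q_w·C_e + Q_r·C_b.
Rearranging, Q_w = Q_r·(C_std − C_b)/(C_e − C_std) = 63.0·(0.205 − 0.0301) / (3.3 − 0.205) = 3.56 m³/s.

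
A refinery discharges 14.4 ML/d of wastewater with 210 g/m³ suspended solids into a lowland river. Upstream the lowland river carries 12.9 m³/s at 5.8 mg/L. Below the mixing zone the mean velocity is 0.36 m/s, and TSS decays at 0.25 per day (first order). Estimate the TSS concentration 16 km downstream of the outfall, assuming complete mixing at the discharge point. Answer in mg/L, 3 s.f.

7.39 mg/L

14.4 ML/d = 0.1667 m³/s.
After complete mixing, C₀ = (0.1667·210 + 12.9·5.8) / 13.07 = 8.405 mg/L.
Travel time t = 1.6e+04 m / 0.36 m/s = 4.444e+04 s = 0.5144 d.
C = 8.405·exp(−0.25·0.5144) = 8.405·0.8793 = 7.39 mg/L.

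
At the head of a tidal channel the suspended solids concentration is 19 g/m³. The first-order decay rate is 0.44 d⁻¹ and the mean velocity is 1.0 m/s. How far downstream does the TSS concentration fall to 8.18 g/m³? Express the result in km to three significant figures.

165 km

From C = C₀·e^(−kt), t = ln(C₀/C)/k = ln(19/8.18)/0.44 = 0.8427/0.44 = 1.915 d.
Distance = v·t = 1.0 m/s × 1.655e+05 s = 1.655e+05 m = 165.5 km.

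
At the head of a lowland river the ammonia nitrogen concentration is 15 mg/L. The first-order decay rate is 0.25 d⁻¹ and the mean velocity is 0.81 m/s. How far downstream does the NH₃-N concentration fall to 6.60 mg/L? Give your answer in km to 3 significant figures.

From C = C₀·e^(−kt), t = ln(C₀/C)/k = ln(15/6.60)/0.25 = 0.821/0.25 = 3.284 d.
Distance = v·t = 0.81 m/s × 2.837e+05 s = 2.298e+05 m = 229.8 km.

230 km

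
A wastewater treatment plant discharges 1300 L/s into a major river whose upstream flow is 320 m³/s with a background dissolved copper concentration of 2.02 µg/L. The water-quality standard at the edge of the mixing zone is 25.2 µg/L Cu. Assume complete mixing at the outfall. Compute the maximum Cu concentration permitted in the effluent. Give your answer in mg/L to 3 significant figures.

1300 L/s = 1.3 m³/s.
2.02 µg/L = 0.00202 mg/L.
25.2 µg/L = 0.0252 mg/L.
Mass balance: 0.0252·321.3 = 1.3·Cₑ + 320·0.00202.
Cₑ = (8.097 − 0.6464) / 1.3 = 5.731 mg/L.

5.73 mg/L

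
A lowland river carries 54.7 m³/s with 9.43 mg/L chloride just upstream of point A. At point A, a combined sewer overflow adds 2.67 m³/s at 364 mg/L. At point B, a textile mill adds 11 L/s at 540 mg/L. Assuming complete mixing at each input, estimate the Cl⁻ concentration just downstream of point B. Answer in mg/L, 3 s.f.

After input A: C = (54.7·9.43 + 2.67·364) / 57.37 = 25.93 mg/L.
11 L/s = 0.011 m³/s.
After input B: C = (57.37·25.93 + 0.011·540) / 57.38 = 26.03 mg/L.

26.0 mg/L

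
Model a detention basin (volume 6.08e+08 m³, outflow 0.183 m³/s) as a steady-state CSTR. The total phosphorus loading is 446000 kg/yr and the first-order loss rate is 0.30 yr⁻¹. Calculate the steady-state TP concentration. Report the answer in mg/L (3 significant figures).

2.37 mg/L

Outflow Q = 0.183 m³/s × 3.156e+07 s/yr = 5.775e+06 m³/yr.
Steady-state CSTR mass balance: W = Q·C + k·V·C, so C = W/(Q + kV).
Q + kV = 5.775e+06 + 0.30·6.08e+08 = 1.882e+08 m³/yr.
C = 446000/1.882e+08 = 0.00237 kg/m³ = 2.37 mg/L.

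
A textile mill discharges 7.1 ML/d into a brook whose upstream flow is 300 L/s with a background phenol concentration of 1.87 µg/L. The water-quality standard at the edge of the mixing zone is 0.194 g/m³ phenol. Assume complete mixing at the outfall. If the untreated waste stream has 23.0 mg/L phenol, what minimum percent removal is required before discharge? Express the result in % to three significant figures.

96.1 %

7.1 ML/d = 0.08218 m³/s.
300 L/s = 0.3 m³/s.
1.87 µg/L = 0.00187 mg/L.
Mass balance: 0.194·0.3822 = 0.08218·Cₑ + 0.3·0.00187.
Cₑ = (0.07414 − 0.000561) / 0.08218 = 0.8954 mg/L.
Required removal = 1 − 0.8954/23.0 = 96.11 %.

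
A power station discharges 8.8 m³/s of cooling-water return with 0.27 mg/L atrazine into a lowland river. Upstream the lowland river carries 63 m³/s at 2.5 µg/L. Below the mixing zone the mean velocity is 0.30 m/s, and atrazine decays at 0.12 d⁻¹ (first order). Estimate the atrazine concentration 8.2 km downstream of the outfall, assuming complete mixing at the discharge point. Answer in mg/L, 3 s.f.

2.5 µg/L = 0.0025 mg/L.
After complete mixing, C₀ = (8.8·0.27 + 63·0.0025) / 71.8 = 0.03529 mg/L.
Travel time t = 8200 m / 0.30 m/s = 2.733e+04 s = 0.3164 d.
C = 0.03529·exp(−0.12·0.3164) = 0.03529·0.9627 = 0.03397 mg/L.

0.0340 mg/L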